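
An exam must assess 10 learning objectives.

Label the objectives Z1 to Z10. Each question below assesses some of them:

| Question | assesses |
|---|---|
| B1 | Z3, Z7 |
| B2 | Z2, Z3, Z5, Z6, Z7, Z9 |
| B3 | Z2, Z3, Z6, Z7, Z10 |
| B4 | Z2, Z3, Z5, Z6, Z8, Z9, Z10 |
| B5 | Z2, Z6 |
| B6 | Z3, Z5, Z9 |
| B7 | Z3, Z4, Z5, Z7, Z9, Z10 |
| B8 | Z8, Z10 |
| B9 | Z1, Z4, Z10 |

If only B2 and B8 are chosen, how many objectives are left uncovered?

2

Union of B2, B8 = {Z2, Z3, Z5, Z6, Z7, Z8, Z9, Z10}.
Not covered: Z1, Z4 — 2 objectives.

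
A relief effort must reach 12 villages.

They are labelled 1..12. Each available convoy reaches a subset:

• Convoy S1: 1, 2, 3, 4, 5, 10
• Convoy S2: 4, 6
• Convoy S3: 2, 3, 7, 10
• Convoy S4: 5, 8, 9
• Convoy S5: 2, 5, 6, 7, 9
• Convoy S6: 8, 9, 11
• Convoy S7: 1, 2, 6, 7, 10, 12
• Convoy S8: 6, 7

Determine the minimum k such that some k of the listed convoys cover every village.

3

S1 and S6 and S7 together: S1 ∪ S6 ∪ S7 = {1, 2, 3, 4, 5, 6, 7, 8, 9, 10, 11, 12} — every village is covered.
Only S6 contains 11, so S6 is forced; the remaining 9 villages need at least 2 more convoys (each remaining convoy adds at most 6) — so at least 3 convoys are needed, and 3 is optimal.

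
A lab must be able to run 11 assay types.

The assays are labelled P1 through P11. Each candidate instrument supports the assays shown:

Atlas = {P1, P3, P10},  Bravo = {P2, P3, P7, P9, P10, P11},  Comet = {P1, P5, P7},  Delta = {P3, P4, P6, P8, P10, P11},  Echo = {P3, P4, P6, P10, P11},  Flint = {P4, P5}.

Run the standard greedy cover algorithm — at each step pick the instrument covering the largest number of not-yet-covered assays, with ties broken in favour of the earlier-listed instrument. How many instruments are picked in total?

Greedy: pick Bravo (covers 6 new) → pick Delta (covers 3 new) → pick Comet (covers 2 new). Total picks: 3.

3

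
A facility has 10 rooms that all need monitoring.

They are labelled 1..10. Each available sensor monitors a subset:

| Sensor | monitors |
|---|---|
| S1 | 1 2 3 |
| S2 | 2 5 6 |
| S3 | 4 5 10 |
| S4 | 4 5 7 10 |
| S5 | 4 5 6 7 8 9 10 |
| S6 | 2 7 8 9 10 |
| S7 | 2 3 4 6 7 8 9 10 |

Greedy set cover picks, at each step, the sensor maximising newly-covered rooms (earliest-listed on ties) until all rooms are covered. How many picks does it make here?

3

Greedy: pick S7 (covers 8 new) → pick S1 (covers 1 new) → pick S2 (covers 1 new). Total picks: 3.
(The true minimum cover uses only 2 sensors, so greedy is not optimal here.)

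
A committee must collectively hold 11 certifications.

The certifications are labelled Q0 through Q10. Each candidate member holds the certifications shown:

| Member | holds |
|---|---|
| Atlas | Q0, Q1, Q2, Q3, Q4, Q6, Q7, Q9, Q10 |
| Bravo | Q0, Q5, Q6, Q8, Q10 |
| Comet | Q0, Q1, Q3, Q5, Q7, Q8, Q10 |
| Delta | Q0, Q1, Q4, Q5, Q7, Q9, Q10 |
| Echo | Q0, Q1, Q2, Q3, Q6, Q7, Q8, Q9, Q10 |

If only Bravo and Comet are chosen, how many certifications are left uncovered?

3

Union of Bravo, Comet = {Q0, Q1, Q3, Q5, Q6, Q7, Q8, Q10}.
Not covered: Q2, Q4, Q9 — 3 certifications.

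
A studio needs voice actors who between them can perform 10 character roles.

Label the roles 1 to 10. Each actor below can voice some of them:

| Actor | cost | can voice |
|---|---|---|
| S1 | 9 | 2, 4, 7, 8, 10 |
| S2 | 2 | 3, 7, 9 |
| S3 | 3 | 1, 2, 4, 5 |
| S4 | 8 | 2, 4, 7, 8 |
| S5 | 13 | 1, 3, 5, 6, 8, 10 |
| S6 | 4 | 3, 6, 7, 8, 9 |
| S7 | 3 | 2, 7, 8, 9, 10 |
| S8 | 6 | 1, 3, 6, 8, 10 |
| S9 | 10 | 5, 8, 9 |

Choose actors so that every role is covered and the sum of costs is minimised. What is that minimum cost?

10

S3, S6, S7 together cover every role (S3 ∪ S6 ∪ S7 = {1, 2, 3, 4, 5, 6, 7, 8, 9, 10}); total cost 3 + 4 + 3 = 10.
The greedy pick S7, S3, S2, S6 costs 12; no covering selection beats 10.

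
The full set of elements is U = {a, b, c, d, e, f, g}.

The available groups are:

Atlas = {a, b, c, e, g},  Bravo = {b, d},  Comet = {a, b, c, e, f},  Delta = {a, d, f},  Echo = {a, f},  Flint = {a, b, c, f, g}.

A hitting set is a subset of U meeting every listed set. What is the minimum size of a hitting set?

Take H = {b, f}. Each listed group contains at least one of these, so H is a hitting set of size 2.
The groups Bravo, Echo are pairwise disjoint, so any hitting set needs a separate element for each — at least 2. Hence 2 is optimal.

2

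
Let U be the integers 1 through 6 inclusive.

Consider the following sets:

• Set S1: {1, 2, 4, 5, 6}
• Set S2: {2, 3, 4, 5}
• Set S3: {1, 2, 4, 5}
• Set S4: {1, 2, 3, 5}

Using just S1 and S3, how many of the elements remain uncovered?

Union of S1, S3 = {1, 2, 4, 5, 6}.
Not covered: 3 — 1 element.

1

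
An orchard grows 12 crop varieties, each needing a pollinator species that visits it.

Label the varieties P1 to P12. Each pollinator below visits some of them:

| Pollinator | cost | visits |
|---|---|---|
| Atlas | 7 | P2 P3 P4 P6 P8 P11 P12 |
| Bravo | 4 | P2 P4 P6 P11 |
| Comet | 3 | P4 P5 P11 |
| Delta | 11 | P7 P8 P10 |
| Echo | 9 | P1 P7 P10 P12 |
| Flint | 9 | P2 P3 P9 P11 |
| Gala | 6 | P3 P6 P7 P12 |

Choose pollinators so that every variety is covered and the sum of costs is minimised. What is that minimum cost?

28

Atlas, Comet, Echo, Flint together cover every variety (Atlas ∪ Comet ∪ Echo ∪ Flint = {P1, P2, P3, P4, P5, P6, P7, P8, P9, P10, P11, P12}); total cost 7 + 3 + 9 + 9 = 28.
No covering selection has total cost below 28.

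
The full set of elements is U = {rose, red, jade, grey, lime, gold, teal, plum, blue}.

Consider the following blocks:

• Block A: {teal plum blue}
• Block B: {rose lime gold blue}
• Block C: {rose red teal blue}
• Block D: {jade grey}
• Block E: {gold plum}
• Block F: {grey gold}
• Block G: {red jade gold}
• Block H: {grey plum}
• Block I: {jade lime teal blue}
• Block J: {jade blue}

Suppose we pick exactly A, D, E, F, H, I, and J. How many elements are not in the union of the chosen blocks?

2

Union of A, D, E, F, H, I, J = {jade, grey, lime, gold, teal, plum, blue}.
Not covered: rose, red — 2 elements.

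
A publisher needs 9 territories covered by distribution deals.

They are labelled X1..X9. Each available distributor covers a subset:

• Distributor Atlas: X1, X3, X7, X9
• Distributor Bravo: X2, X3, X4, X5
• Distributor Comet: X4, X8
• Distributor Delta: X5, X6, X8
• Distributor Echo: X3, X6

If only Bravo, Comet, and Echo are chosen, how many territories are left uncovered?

3

Union of Bravo, Comet, Echo = {X2, X3, X4, X5, X6, X8}.
Not covered: X1, X7, X9 — 3 territories.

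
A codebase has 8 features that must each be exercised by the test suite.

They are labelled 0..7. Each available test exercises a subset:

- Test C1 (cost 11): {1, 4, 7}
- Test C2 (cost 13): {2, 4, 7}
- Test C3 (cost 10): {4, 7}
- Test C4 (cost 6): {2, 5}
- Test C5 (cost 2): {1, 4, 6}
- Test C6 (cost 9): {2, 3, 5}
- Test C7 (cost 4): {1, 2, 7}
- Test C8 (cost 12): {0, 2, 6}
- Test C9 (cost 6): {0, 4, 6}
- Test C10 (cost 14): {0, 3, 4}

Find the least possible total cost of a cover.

C6, C7, C9 together cover every feature (C6 ∪ C7 ∪ C9 = {0, 1, 2, 3, 4, 5, 6, 7}); total cost 9 + 4 + 6 = 19.
The greedy pick C5, C7, C6, C9 costs 21; no covering selection beats 19.

19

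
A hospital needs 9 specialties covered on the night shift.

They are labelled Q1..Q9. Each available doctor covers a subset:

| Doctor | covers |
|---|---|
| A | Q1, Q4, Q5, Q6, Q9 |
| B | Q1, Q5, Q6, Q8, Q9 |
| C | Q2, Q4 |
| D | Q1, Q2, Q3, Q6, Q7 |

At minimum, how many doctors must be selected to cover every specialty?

3

Take {A, B, D}. Their union is {Q1, Q2, Q3, Q4, Q5, Q6, Q7, Q8, Q9}, which is all 9 specialties.
Only D contains Q3, so D is forced; the remaining 4 specialties need at least 2 more doctors (each remaining doctor adds at most 3) — so at least 3 doctors are needed, and 3 is optimal.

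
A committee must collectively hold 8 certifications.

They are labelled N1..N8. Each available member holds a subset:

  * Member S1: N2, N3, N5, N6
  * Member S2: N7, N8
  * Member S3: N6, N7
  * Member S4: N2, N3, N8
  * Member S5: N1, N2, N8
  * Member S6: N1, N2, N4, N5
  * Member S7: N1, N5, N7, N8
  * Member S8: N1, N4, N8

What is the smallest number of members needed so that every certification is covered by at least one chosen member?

Take {S1, S2, S6}. Their union is {N1, N2, N3, N4, N5, N6, N7, N8}, which is all 8 certifications.
No 2 of the 8 members cover everything (all 28 combinations miss at least one certification), so 3 is optimal.

3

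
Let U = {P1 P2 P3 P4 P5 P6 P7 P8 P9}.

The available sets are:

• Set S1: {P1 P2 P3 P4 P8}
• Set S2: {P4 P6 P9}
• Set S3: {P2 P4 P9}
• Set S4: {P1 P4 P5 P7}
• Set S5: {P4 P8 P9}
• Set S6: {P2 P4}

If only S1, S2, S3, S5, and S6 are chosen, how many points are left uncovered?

2

Union of S1, S2, S3, S5, S6 = {P1, P2, P3, P4, P6, P8, P9}.
Not covered: P5, P7 — 2 points.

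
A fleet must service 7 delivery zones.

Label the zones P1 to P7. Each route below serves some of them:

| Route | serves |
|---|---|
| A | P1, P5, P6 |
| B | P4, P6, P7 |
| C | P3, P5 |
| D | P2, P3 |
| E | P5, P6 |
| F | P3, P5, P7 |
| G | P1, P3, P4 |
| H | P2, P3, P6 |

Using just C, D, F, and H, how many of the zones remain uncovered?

2

Union of C, D, F, H = {P2, P3, P5, P6, P7}.
Not covered: P1, P4 — 2 zones.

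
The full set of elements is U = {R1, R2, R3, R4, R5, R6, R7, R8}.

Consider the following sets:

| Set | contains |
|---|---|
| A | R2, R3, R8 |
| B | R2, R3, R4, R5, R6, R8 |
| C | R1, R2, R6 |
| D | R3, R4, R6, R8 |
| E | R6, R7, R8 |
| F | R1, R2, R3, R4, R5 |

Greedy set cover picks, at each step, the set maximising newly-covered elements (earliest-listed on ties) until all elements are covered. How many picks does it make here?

Greedy: pick B (covers 6 new) → pick C (covers 1 new) → pick E (covers 1 new). Total picks: 3.
(The true minimum cover uses only 2 sets, so greedy is not optimal here.)

3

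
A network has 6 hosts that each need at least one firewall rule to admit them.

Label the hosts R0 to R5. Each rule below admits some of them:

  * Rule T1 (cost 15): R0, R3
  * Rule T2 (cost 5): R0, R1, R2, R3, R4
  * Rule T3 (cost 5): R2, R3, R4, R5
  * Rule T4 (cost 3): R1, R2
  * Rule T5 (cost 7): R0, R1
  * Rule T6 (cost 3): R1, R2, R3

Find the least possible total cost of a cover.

T2, T3 together cover every host (T2 ∪ T3 = {R0, R1, R2, R3, R4, R5}); total cost 5 + 5 = 10.
No covering selection has total cost below 10.

10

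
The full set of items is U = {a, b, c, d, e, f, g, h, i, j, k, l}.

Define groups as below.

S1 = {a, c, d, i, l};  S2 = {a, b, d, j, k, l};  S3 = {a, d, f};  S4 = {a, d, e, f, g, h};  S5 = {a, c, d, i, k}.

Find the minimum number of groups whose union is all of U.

S1 and S2 and S4 together: S1 ∪ S2 ∪ S4 = {a, b, c, d, e, f, g, h, i, j, k, l} — every item is covered.
Only S2 contains b, so S2 is forced; the remaining 6 items need at least 2 more groups (each remaining group adds at most 4) — so at least 3 groups are needed, and 3 is optimal.

3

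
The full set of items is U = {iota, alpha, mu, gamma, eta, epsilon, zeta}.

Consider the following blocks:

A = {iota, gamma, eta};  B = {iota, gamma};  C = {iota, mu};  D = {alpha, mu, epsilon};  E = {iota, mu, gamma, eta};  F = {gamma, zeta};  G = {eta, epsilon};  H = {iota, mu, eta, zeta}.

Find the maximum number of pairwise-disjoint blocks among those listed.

C, F, G are pairwise disjoint (C={iota,mu}; F={gamma,zeta}; G={eta,epsilon}).
Every remaining block overlaps one of these, and no 4 of the listed blocks are pairwise disjoint, so 3 is the maximum.

3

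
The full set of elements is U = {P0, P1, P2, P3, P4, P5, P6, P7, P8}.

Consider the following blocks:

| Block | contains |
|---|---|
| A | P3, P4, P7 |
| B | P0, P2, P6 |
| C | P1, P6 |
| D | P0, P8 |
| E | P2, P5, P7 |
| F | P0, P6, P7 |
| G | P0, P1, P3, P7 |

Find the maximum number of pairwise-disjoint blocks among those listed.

C, D, E are pairwise disjoint (C={P1,P6}; D={P0,P8}; E={P2,P5,P7}).
Every remaining block overlaps one of these, and no 4 of the listed blocks are pairwise disjoint, so 3 is the maximum.

3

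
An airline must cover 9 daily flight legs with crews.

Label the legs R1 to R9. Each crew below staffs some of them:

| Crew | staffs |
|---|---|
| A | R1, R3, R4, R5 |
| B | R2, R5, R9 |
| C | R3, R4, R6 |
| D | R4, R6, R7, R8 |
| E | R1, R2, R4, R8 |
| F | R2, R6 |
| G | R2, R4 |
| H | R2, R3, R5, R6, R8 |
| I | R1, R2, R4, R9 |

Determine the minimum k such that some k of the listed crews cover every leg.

A and B and D together: A ∪ B ∪ D = {R1, R2, R3, R4, R5, R6, R7, R8, R9} — every leg is covered.
Only D contains R7, so D is forced; the remaining 5 legs need at least 2 more crews (each remaining crew adds at most 3) — so at least 3 crews are needed, and 3 is optimal.

3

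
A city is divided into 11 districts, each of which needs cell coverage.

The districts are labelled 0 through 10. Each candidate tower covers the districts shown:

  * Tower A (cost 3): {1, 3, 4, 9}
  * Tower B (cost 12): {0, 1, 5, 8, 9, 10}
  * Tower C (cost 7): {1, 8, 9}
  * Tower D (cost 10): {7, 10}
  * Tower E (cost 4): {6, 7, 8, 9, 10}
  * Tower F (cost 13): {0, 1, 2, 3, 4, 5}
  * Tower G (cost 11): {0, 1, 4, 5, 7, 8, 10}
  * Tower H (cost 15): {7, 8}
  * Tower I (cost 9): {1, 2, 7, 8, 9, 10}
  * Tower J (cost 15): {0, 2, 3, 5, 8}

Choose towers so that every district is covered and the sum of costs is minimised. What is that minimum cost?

E, F together cover every district (E ∪ F = {0, 1, 2, 3, 4, 5, 6, 7, 8, 9, 10}); total cost 4 + 13 = 17.
The greedy pick A, E, F costs 20; no covering selection beats 17.

17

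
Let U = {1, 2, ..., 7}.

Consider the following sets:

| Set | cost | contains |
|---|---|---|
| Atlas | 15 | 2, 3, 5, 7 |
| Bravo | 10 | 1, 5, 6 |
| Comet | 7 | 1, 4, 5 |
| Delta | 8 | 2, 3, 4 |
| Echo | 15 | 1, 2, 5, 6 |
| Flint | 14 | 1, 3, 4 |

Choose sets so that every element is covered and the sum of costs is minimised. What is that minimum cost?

Atlas, Bravo, Comet together cover every element (Atlas ∪ Bravo ∪ Comet = {1, 2, 3, 4, 5, 6, 7}); total cost 15 + 10 + 7 = 32.
The greedy pick Comet, Delta, Bravo, Atlas costs 40; no covering selection beats 32.

32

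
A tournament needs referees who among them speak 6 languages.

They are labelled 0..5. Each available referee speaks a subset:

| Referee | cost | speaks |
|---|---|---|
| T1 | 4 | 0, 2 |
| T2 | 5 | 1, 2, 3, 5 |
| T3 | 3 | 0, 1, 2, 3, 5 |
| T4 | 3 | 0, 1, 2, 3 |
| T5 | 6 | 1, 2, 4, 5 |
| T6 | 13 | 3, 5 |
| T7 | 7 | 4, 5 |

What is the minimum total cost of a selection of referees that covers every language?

T3, T5 together cover every language (T3 ∪ T5 = {0, 1, 2, 3, 4, 5}); total cost 3 + 6 = 9.
No covering selection has total cost below 9.

9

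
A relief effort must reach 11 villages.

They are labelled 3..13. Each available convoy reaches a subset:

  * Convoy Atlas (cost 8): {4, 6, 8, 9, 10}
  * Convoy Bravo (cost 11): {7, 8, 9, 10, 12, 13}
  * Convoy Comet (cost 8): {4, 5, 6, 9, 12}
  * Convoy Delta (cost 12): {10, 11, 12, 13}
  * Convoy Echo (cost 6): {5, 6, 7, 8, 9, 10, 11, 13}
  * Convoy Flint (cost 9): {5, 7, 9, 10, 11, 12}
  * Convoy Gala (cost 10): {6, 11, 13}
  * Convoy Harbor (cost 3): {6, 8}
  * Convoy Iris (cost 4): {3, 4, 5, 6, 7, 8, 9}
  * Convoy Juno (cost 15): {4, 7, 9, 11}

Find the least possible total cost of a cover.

Delta, Iris together cover every village (Delta ∪ Iris = {3, 4, 5, 6, 7, 8, 9, 10, 11, 12, 13}); total cost 12 + 4 = 16.
The greedy pick Iris, Echo, Comet costs 18; no covering selection beats 16.

16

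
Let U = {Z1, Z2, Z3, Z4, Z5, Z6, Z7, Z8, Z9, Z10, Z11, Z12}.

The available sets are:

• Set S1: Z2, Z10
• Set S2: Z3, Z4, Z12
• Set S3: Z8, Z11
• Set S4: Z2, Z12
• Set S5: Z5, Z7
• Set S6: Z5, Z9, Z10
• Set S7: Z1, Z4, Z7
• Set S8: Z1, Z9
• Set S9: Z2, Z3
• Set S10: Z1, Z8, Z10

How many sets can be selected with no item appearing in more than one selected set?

5

S1, S2, S3, S5, S8 are pairwise disjoint (S1={Z2,Z10}; S2={Z3,Z4,Z12}; S3={Z8,Z11}; S5={Z5,Z7}; S8={Z1,Z9}).
Every remaining set overlaps one of these, and no 6 of the listed sets are pairwise disjoint, so 5 is the maximum.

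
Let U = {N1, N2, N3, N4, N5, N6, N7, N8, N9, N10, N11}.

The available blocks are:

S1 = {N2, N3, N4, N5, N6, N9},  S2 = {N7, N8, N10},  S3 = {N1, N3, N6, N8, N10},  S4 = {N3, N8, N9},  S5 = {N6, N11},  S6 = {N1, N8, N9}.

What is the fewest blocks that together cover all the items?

S1 and S2 and S5 and S6 together: S1 ∪ S2 ∪ S5 ∪ S6 = {N1, N2, N3, N4, N5, N6, N7, N8, N9, N10, N11} — every item is covered.
No 3 of the 6 blocks cover everything (all 20 combinations miss at least one item), so 4 is optimal.

4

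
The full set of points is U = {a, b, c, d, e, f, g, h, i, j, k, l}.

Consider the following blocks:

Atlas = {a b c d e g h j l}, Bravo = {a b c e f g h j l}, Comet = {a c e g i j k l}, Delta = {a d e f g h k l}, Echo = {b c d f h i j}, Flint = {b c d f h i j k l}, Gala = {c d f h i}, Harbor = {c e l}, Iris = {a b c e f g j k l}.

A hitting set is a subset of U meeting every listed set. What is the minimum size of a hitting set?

2

T = {e, f} meets every block (each contains at least one member of T), and |T| = 2.
No single point lies in every block, so at least 2 are needed and 2 is optimal.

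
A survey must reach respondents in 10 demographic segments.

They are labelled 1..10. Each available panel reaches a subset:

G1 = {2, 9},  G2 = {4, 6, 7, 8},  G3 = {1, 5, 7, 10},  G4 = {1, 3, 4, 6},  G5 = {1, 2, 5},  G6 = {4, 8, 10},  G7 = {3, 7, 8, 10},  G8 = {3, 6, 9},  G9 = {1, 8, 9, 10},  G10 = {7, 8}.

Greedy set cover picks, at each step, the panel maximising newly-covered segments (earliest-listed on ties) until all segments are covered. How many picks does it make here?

Greedy: pick G2 (covers 4 new) → pick G3 (covers 3 new) → pick G1 (covers 2 new) → pick G4 (covers 1 new). Total picks: 4.

4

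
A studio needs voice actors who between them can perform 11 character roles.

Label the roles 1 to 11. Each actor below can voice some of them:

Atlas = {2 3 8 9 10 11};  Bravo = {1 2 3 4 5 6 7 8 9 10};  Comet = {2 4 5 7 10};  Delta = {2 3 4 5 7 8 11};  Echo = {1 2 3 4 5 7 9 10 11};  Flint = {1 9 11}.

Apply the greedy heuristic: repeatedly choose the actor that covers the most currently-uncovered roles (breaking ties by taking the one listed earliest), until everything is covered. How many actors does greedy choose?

Greedy: pick Bravo (covers 10 new) → pick Atlas (covers 1 new). Total picks: 2.

2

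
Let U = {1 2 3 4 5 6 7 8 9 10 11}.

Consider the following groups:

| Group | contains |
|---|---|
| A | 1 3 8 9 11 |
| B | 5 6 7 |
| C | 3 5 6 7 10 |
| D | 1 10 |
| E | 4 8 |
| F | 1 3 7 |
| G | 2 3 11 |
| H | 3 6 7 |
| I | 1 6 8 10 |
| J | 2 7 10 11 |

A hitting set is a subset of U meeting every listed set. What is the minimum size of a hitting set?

4

Take T = {4, 7, 10, 11}. Each listed group contains at least one of these, so T is a hitting set of size 4.
The groups B, D, E, G are pairwise disjoint, so any hitting set needs a separate item for each — at least 4. Hence 4 is optimal.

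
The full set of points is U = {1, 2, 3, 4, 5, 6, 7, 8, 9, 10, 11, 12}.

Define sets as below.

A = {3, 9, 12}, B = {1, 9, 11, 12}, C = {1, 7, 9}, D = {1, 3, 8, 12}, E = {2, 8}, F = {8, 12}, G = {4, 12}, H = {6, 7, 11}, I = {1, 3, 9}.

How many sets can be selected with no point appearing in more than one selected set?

E, G, H, I are pairwise disjoint (E={2,8}; G={4,12}; H={6,7,11}; I={1,3,9}).
Every remaining set overlaps one of these, and no 5 of the listed sets are pairwise disjoint, so 4 is the maximum.

4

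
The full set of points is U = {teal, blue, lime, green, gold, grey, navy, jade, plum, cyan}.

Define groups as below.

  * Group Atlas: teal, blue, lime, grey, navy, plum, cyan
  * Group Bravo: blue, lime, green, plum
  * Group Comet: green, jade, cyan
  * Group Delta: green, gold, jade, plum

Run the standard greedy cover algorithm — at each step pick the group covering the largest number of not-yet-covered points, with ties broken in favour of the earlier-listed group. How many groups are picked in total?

2

Greedy: pick Atlas (covers 7 new) → pick Delta (covers 3 new). Total picks: 2.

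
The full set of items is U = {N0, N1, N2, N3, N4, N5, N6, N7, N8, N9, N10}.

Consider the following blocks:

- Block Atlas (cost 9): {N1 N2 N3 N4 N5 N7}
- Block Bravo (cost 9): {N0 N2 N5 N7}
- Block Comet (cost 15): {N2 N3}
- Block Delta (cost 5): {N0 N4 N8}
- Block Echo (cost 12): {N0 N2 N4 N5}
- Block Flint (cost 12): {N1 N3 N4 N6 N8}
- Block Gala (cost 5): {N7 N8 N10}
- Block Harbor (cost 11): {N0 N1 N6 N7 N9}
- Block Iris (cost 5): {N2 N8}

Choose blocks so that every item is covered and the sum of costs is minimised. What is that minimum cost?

Atlas, Gala, Harbor together cover every item (Atlas ∪ Gala ∪ Harbor = {N0, N1, N2, N3, N4, N5, N6, N7, N8, N9, N10}); total cost 9 + 5 + 11 = 25.
The greedy pick Atlas, Delta, Gala, Harbor costs 30; no covering selection beats 25.

25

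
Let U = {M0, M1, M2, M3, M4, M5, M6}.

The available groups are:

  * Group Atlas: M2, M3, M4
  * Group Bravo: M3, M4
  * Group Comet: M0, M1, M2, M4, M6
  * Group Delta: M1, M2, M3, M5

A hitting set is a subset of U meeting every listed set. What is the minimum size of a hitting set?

The 2 elements {M2, M3} hit every group.
No single element lies in every group, so at least 2 are needed and 2 is optimal.

2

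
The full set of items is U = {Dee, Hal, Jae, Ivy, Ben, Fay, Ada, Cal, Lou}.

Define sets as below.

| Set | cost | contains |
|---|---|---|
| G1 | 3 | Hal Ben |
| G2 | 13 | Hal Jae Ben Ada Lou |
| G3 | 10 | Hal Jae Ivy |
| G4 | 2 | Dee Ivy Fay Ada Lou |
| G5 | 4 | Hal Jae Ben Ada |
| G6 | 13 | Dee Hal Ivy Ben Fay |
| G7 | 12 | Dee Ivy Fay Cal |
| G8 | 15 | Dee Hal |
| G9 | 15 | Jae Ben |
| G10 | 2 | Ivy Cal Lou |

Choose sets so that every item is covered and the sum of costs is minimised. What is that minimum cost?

8

G4, G5, G10 together cover every item (G4 ∪ G5 ∪ G10 = {Dee, Hal, Jae, Ivy, Ben, Fay, Ada, Cal, Lou}); total cost 2 + 4 + 2 = 8.
No covering selection has total cost below 8.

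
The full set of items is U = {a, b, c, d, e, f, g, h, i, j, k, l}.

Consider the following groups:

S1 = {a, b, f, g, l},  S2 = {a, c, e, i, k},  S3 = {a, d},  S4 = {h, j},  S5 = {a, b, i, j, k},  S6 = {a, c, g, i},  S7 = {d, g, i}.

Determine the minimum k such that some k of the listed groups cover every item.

4

Take {S1, S2, S4, S7}. Their union is {a, b, c, d, e, f, g, h, i, j, k, l}, which is all 12 items.
No 3 of the 7 groups cover everything (all 35 combinations miss at least one item), so 4 is optimal.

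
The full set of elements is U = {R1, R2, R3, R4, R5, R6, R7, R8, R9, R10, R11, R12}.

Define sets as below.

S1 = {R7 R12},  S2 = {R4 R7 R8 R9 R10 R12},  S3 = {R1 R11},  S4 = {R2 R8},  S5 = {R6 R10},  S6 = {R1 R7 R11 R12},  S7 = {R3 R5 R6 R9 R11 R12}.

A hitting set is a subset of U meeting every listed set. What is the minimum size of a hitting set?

H = {R6, R8, R11, R12} meets every set (each contains at least one member of H), and |H| = 4.
The sets S1, S3, S4, S5 are pairwise disjoint, so any hitting set needs a separate element for each — at least 4. Hence 4 is optimal.

4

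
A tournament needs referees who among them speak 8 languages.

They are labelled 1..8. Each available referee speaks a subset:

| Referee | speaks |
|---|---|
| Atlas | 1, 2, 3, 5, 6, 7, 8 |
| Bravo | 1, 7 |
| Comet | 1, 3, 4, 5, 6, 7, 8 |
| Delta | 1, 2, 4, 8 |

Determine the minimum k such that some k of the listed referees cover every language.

2

Take {Atlas, Delta}. Their union is {1, 2, 3, 4, 5, 6, 7, 8}, which is all 8 languages.
No single referee has all 8 languages (the largest, Atlas, has 7), so 2 is optimal.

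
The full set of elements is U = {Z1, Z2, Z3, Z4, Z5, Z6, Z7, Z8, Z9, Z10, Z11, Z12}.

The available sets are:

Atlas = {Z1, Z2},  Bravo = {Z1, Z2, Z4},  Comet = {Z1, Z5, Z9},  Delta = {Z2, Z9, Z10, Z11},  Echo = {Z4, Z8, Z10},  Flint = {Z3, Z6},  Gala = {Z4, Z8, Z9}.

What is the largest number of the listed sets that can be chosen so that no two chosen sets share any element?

3

Atlas, Echo, Flint are pairwise disjoint (Atlas={Z1,Z2}; Echo={Z4,Z8,Z10}; Flint={Z3,Z6}).
Every remaining set overlaps one of these, and no 4 of the listed sets are pairwise disjoint, so 3 is the maximum.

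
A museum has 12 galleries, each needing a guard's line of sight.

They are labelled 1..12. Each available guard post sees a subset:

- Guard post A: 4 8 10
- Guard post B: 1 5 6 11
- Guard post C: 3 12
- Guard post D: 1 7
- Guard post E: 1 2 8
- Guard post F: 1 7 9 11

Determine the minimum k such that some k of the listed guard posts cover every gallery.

5

Take {A, B, C, E, F}. Their union is {1, 2, 3, 4, 5, 6, 7, 8, 9, 10, 11, 12}, which is all 12 galleries.
No 4 of the 6 guard posts cover everything (all 15 combinations miss at least one gallery), so 5 is optimal.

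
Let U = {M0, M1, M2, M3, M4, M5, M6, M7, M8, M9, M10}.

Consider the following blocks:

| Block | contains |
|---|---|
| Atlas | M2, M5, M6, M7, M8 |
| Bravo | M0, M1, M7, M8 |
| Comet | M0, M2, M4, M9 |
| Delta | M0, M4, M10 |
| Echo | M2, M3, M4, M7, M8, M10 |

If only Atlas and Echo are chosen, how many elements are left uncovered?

3

Union of Atlas, Echo = {M2, M3, M4, M5, M6, M7, M8, M10}.
Not covered: M0, M1, M9 — 3 elements.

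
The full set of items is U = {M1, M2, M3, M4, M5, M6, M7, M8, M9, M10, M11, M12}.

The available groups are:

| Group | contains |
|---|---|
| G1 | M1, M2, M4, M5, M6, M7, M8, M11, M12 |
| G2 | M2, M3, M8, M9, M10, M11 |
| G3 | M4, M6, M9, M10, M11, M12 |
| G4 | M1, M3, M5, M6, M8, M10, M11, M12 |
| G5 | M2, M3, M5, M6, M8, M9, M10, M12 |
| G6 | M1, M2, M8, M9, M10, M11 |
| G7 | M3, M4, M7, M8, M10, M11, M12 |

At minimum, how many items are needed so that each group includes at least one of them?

2

H = {M6, M10} meets every group (each contains at least one member of H), and |H| = 2.
No single item lies in every group, so at least 2 are needed and 2 is optimal.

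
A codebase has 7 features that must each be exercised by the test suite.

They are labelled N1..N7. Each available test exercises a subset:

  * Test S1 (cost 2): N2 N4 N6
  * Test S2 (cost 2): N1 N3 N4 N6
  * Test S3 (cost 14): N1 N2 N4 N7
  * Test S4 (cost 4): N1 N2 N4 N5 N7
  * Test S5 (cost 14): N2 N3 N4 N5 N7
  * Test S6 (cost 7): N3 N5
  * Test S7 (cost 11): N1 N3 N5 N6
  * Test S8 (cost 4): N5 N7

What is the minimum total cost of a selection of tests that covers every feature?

S2, S4 together cover every feature (S2 ∪ S4 = {N1, N2, N3, N4, N5, N6, N7}); total cost 2 + 4 = 6.
No covering selection has total cost below 6.

6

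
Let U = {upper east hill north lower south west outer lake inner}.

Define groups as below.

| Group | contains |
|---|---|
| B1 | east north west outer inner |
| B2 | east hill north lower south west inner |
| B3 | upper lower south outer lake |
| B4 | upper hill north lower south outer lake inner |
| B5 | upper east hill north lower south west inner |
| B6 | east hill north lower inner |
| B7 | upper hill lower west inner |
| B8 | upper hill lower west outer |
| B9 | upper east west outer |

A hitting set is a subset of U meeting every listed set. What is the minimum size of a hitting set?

2

The 2 elements {east, lower} hit every group.
No single element lies in every group, so at least 2 are needed and 2 is optimal.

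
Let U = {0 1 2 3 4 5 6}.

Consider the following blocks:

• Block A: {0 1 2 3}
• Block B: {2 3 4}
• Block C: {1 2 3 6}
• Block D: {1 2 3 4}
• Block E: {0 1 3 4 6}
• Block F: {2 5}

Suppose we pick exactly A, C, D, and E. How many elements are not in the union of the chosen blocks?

Union of A, C, D, E = {0, 1, 2, 3, 4, 6}.
Not covered: 5 — 1 element.

1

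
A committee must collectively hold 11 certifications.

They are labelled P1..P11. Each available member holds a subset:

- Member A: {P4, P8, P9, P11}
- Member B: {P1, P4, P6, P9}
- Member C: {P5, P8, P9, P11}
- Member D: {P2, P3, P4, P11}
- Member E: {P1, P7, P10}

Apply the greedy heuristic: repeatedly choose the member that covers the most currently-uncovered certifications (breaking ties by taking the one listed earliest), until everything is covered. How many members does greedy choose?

5

Greedy: pick A (covers 4 new) → pick E (covers 3 new) → pick D (covers 2 new) → pick B (covers 1 new) → pick C (covers 1 new). Total picks: 5.
(The true minimum cover uses only 4 members, so greedy is not optimal here.)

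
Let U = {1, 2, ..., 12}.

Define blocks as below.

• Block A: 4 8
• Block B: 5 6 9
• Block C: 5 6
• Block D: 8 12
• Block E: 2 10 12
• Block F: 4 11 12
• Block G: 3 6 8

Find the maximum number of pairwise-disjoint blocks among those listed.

3

A, B, E are pairwise disjoint (A={4,8}; B={5,6,9}; E={2,10,12}).
Every remaining block overlaps one of these, and no 4 of the listed blocks are pairwise disjoint, so 3 is the maximum.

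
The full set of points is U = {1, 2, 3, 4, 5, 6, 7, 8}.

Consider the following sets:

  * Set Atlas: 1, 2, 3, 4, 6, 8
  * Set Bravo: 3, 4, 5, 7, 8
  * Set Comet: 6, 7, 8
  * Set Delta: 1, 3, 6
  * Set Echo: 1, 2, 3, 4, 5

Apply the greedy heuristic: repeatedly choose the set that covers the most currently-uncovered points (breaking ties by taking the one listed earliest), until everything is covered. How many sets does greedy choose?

2

Greedy: pick Atlas (covers 6 new) → pick Bravo (covers 2 new). Total picks: 2.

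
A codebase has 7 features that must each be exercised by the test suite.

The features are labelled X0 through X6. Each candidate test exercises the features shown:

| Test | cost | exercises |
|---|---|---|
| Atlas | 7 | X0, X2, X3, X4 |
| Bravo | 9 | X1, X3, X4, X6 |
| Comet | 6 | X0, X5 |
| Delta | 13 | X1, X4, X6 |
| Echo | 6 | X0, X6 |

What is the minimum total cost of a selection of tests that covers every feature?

22

Atlas, Bravo, Comet together cover every feature (Atlas ∪ Bravo ∪ Comet = {X0, X1, X2, X3, X4, X5, X6}); total cost 7 + 9 + 6 = 22.
No covering selection has total cost below 22.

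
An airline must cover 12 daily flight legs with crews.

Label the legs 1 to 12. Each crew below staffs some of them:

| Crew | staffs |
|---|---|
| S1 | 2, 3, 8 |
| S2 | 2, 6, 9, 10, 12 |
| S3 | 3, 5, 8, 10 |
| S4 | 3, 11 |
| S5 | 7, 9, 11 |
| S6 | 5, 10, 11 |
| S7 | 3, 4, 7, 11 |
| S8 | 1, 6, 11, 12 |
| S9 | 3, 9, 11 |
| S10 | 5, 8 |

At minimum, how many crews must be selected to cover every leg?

4

S2 and S3 and S7 and S8 together: S2 ∪ S3 ∪ S7 ∪ S8 = {1, 2, 3, 4, 5, 6, 7, 8, 9, 10, 11, 12} — every leg is covered.
No 3 of the 10 crews cover everything (all 120 combinations miss at least one leg), so 4 is optimal.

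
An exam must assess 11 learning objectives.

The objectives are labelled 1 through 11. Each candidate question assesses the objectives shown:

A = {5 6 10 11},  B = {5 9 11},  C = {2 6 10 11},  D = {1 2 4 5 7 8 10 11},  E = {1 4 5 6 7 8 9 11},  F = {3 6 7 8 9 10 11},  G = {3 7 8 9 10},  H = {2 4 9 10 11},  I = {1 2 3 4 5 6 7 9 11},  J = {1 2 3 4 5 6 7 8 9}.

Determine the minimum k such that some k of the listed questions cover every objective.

G and I together: G ∪ I = {1, 2, 3, 4, 5, 6, 7, 8, 9, 10, 11} — every objective is covered.
No single question has all 11 objectives (the largest, I, has 9), so 2 is optimal.

2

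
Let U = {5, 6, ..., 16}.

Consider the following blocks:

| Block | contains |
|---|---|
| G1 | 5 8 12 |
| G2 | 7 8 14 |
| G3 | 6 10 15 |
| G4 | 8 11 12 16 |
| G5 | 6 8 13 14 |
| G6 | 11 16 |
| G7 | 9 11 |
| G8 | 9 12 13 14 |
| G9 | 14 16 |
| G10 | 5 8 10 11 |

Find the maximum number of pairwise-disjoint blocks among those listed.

4

G1, G3, G7, G9 are pairwise disjoint (G1={5,8,12}; G3={6,10,15}; G7={9,11}; G9={14,16}).
Every remaining block overlaps one of these, and no 5 of the listed blocks are pairwise disjoint, so 4 is the maximum.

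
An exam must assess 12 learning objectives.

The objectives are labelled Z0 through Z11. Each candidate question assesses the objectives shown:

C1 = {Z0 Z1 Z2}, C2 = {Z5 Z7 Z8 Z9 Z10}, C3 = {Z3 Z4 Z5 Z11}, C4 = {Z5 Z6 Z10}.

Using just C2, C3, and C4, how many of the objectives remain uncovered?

Union of C2, C3, C4 = {Z3, Z4, Z5, Z6, Z7, Z8, Z9, Z10, Z11}.
Not covered: Z0, Z1, Z2 — 3 objectives.

3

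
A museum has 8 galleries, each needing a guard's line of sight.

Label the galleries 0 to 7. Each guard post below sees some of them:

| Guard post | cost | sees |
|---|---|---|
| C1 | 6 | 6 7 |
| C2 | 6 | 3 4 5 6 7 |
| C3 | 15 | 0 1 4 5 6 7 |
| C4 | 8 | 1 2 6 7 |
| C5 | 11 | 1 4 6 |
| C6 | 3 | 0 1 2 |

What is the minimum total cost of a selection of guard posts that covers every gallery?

C2, C6 together cover every gallery (C2 ∪ C6 = {0, 1, 2, 3, 4, 5, 6, 7}); total cost 6 + 3 = 9.
No covering selection has total cost below 9.

9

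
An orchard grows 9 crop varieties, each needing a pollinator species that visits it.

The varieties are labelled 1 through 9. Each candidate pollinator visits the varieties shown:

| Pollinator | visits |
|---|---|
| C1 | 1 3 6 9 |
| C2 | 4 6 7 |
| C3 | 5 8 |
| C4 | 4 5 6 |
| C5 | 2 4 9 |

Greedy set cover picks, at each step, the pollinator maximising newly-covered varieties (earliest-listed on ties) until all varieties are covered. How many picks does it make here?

Greedy: pick C1 (covers 4 new) → pick C2 (covers 2 new) → pick C3 (covers 2 new) → pick C5 (covers 1 new). Total picks: 4.

4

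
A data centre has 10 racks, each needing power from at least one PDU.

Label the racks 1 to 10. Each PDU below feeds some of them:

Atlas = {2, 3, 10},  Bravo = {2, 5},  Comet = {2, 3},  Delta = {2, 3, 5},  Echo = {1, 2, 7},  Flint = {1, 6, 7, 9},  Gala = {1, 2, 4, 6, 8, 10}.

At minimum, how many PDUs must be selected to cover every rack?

Take {Delta, Flint, Gala}. Their union is {1, 2, 3, 4, 5, 6, 7, 8, 9, 10}, which is all 10 racks.
Only Gala contains 4, so Gala is forced; the remaining 4 racks need at least 2 more PDUs (each remaining PDU adds at most 2) — so at least 3 PDUs are needed, and 3 is optimal.

3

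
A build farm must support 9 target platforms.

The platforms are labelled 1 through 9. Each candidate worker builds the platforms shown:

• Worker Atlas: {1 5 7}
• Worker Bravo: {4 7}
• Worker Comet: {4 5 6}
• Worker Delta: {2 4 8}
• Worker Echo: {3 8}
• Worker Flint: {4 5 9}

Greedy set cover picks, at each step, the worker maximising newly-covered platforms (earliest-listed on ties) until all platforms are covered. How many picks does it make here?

Greedy: pick Atlas (covers 3 new) → pick Delta (covers 3 new) → pick Comet (covers 1 new) → pick Echo (covers 1 new) → pick Flint (covers 1 new). Total picks: 5.

5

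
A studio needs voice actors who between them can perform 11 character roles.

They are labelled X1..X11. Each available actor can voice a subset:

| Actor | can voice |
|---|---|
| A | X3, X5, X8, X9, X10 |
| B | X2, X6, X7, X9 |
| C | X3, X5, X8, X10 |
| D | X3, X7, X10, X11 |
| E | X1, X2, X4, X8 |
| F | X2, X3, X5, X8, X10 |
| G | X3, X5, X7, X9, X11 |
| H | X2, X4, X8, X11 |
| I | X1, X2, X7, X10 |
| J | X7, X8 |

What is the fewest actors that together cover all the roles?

Take {A, B, E, G}. Their union is {X1, X2, X3, X4, X5, X6, X7, X8, X9, X10, X11}, which is all 11 roles.
No 3 of the 10 actors cover everything (all 120 combinations miss at least one role), so 4 is optimal.

4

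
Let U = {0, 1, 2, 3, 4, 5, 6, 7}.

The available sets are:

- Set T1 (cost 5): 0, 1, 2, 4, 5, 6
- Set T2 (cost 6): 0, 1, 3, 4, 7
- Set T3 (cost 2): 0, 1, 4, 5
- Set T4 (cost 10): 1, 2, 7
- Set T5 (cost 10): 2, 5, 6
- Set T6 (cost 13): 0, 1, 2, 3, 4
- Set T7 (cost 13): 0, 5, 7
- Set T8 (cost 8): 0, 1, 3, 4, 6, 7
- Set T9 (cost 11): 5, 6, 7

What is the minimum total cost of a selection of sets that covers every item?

T1, T2 together cover every item (T1 ∪ T2 = {0, 1, 2, 3, 4, 5, 6, 7}); total cost 5 + 6 = 11.
The greedy pick T3, T1, T2 costs 13; no covering selection beats 11.

11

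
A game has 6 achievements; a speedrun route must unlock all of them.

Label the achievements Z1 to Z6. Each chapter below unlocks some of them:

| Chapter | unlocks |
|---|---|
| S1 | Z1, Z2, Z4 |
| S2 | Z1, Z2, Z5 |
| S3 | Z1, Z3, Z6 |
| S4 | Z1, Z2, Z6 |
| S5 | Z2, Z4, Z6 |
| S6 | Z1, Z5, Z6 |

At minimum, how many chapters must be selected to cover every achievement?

Take {S1, S2, S3}. Their union is {Z1, Z2, Z3, Z4, Z5, Z6}, which is all 6 achievements.
Only S3 contains Z3, so S3 is forced; the remaining 3 achievements need at least 2 more chapters (each remaining chapter adds at most 2) — so at least 3 chapters are needed, and 3 is optimal.

3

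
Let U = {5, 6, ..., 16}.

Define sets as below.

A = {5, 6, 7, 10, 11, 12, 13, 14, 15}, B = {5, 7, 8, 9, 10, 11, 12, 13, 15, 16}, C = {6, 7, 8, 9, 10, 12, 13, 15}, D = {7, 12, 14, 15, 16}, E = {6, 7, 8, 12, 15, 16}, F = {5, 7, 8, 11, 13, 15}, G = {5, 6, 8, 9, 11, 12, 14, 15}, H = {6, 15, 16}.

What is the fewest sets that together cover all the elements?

Take {B, G}. Their union is {5, 6, 7, 8, 9, 10, 11, 12, 13, 14, 15, 16}, which is all 12 elements.
No single set has all 12 elements (the largest, B, has 10), so 2 is optimal.

2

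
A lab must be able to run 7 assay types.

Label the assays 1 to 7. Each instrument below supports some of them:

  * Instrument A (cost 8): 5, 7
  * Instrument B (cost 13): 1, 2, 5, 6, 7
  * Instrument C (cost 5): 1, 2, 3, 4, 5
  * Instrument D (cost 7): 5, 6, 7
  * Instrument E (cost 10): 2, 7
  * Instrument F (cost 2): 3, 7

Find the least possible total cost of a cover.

C, D together cover every assay (C ∪ D = {1, 2, 3, 4, 5, 6, 7}); total cost 5 + 7 = 12.
The greedy pick C, F, D costs 14; no covering selection beats 12.

12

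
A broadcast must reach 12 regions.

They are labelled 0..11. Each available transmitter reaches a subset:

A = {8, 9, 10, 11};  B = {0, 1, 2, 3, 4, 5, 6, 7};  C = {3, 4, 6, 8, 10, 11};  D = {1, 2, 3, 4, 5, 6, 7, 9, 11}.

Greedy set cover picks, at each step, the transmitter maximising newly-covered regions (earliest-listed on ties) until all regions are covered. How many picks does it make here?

3

Greedy: pick D (covers 9 new) → pick A (covers 2 new) → pick B (covers 1 new). Total picks: 3.
(The true minimum cover uses only 2 transmitters, so greedy is not optimal here.)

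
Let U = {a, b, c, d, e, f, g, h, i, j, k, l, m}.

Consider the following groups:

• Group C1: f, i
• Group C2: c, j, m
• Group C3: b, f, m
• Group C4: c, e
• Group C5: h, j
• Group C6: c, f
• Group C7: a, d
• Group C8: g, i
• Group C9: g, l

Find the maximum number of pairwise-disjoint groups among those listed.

5

C1, C4, C5, C7, C9 are pairwise disjoint (C1={f,i}; C4={c,e}; C5={h,j}; C7={a,d}; C9={g,l}).
Every remaining group overlaps one of these, and no 6 of the listed groups are pairwise disjoint, so 5 is the maximum.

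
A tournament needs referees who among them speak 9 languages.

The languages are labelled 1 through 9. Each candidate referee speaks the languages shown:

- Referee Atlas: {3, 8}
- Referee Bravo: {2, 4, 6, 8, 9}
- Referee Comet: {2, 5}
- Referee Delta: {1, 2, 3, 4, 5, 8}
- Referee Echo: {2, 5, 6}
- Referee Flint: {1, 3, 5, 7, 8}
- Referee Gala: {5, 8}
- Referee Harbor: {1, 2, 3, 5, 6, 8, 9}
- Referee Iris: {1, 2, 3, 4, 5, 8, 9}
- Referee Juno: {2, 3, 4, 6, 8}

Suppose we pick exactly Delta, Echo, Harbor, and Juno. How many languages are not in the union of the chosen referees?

1

Union of Delta, Echo, Harbor, Juno = {1, 2, 3, 4, 5, 6, 8, 9}.
Not covered: 7 — 1 language.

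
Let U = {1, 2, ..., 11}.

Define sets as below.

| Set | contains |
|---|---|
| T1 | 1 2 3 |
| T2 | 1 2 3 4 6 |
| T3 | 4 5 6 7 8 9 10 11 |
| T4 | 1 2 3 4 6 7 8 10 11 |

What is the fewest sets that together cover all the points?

2

T3 and T4 cover everything between them: the union {1, 2, 3, 4, 5, 6, 7, 8, 9, 10, 11} is all of U.
No single set has all 11 points (the largest, T4, has 9), so 2 is optimal.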